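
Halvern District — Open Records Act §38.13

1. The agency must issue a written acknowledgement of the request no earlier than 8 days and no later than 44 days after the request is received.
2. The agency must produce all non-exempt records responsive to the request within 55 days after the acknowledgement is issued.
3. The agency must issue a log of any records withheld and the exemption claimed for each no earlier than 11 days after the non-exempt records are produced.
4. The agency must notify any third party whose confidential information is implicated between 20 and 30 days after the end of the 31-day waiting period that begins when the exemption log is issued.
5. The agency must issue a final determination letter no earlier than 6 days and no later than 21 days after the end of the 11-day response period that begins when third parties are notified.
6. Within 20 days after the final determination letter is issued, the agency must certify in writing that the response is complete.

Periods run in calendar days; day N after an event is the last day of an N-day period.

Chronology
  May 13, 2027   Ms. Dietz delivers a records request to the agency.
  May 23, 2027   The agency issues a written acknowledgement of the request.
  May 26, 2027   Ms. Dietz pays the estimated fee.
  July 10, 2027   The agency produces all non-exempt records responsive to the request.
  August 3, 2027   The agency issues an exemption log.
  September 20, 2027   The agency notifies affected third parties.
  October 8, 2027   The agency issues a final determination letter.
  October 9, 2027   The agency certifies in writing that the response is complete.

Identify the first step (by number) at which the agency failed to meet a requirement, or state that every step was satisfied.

Step 1: the window is 8–44 days after May 13, 2027 (when the request is received), so May 21, 2027 through June 26, 2027; done May 23, 2027, which is between those dates.
Step 2: 55 days after May 23, 2027 (when the acknowledgement is issued) is July 17, 2027; completed July 10, 2027, before the deadline.
Step 3: the earliest permitted date is 11 days after July 10, 2027 (when the non-exempt records are produced), i.e. July 21, 2027; August 3, 2027 is on or after that date.
Step 4: the window is 20–30 days after September 3, 2027 (end of the 31-day waiting period, which began when the exemption log is issued on August 3, 2027), so September 23, 2027 through October 3, 2027; done September 20, 2027 — 3 days before the window opened.

Step 4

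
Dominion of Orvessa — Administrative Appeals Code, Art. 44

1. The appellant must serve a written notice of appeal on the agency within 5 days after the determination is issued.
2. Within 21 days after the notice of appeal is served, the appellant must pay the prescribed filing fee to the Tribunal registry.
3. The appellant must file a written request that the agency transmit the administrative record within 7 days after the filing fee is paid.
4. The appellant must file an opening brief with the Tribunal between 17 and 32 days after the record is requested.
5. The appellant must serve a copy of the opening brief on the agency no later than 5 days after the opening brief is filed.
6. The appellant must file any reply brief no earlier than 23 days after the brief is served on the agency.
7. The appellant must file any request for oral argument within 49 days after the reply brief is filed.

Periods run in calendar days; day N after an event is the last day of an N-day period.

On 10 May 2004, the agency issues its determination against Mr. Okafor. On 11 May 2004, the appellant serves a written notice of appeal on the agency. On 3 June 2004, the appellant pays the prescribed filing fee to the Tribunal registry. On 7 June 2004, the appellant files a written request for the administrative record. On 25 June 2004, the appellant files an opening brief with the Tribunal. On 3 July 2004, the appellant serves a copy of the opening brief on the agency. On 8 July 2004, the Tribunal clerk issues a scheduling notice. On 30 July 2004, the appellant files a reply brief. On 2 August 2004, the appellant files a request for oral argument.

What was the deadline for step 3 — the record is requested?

Step 3 runs from 3 June 2004, when the filing fee is paid. 7 days after 3 June 2004 is 10 June 2004.

10 June 2004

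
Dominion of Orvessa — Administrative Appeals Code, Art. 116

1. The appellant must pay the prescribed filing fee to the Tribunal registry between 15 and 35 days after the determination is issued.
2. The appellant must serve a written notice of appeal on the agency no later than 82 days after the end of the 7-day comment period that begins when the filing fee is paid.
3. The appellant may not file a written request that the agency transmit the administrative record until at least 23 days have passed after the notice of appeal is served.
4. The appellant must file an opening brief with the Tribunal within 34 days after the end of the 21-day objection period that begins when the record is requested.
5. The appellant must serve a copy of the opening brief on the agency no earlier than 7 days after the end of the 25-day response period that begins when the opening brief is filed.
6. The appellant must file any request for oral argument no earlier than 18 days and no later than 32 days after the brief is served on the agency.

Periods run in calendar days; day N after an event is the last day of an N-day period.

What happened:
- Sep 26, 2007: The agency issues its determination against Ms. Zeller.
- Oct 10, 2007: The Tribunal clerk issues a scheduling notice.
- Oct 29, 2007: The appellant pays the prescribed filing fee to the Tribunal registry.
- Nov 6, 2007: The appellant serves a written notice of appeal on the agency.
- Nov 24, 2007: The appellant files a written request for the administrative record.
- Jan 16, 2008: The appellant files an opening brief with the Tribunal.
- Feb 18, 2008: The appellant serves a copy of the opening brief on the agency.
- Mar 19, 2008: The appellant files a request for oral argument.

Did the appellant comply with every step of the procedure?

No

Step 1 — 15 and 35 days from Sep 26, 2007 (when the determination is issued) are Oct 11, 2007 and Oct 31, 2007 respectively; done Oct 29, 2007, which is between those dates.
Step 2 — counting 82 days from Nov 5, 2007 (end of the 7-day comment period, which began when the filing fee is paid on Oct 29, 2007) gives a deadline of Jan 26, 2008; done Nov 6, 2007 — timely.
Step 3 — must wait 23 days from Nov 6, 2007 (when the notice of appeal is served), so not before Nov 29, 2007; done Nov 24, 2007 — 5 days too early.
The procedure was therefore not followed at step 3.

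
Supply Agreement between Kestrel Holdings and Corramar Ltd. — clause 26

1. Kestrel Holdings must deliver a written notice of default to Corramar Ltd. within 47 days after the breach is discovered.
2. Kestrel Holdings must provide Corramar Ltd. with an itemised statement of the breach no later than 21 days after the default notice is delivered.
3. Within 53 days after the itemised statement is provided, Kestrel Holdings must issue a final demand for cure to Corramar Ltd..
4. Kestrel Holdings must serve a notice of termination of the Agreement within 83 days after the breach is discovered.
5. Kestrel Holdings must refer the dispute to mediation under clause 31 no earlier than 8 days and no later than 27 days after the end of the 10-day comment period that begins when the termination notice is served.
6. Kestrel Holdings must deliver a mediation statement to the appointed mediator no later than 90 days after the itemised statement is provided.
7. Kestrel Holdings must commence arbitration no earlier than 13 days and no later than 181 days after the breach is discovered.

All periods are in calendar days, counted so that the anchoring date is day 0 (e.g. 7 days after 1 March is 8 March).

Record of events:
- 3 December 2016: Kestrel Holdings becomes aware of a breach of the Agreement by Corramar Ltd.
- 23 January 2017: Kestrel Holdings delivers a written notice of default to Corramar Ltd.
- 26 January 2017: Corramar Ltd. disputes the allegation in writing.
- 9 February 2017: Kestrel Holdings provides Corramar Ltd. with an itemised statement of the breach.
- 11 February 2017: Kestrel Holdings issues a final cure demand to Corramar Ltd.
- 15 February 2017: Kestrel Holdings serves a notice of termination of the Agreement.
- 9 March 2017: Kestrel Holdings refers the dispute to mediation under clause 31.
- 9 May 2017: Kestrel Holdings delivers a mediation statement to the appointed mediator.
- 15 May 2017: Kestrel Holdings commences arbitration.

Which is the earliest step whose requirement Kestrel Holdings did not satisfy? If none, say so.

Step 1 — counting 47 days from 3 December 2016 (when the breach is discovered) gives a deadline of 19 January 2017; done 23 January 2017 — 4 days late.
The analysis stops there.

Step 1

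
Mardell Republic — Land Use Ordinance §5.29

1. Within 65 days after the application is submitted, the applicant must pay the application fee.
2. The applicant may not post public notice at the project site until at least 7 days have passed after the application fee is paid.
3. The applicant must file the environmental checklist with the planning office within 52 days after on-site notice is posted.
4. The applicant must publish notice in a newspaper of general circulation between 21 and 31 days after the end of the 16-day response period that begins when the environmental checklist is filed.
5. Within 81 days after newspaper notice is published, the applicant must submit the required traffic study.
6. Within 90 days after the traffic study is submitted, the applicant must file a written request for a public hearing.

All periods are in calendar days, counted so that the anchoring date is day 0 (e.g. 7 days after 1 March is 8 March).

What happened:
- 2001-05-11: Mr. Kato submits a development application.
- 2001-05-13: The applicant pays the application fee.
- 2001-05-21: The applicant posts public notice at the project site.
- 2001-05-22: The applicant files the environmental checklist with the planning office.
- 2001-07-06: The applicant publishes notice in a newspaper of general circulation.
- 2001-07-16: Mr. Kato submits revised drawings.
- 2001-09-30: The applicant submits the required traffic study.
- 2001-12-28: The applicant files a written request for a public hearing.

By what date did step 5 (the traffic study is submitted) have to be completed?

Step 5 runs from 2001-07-06, when newspaper notice is published. 81 days after 2001-07-06 is 2001-09-25.

2001-09-25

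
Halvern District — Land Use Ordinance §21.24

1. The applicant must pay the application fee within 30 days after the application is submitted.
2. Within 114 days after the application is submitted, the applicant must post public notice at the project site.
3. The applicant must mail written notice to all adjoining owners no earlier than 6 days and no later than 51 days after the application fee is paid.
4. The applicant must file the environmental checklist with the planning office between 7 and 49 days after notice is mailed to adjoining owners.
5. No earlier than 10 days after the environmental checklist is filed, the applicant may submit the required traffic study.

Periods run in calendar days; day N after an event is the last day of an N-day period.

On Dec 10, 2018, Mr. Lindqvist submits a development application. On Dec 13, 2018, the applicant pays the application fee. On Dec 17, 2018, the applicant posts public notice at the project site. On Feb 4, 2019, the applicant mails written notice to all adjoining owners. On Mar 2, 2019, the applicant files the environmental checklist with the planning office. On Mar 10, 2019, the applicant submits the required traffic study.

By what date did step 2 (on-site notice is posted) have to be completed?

Step 2 runs from Dec 10, 2018, when the application is submitted. 114 days after Dec 10, 2018 is Apr 3, 2019.

Apr 3, 2019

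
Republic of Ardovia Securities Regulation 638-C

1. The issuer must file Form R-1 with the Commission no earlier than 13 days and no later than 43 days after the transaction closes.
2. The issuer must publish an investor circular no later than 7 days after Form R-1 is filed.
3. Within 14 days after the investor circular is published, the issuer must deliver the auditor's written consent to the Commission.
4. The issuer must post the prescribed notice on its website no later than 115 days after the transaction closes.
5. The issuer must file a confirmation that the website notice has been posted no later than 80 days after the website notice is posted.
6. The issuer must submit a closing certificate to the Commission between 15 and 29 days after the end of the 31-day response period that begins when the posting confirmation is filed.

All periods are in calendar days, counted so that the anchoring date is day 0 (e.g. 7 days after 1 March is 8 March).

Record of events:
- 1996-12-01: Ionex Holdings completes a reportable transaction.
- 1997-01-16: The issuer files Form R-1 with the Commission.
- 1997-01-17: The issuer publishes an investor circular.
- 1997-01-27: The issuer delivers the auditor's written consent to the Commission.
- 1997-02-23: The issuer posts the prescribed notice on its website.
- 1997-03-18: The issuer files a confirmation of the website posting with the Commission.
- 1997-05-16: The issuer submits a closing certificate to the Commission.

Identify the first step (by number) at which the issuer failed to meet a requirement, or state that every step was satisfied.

Step 1

(1) the permitted window runs from 1996-12-01 + 13 = 1996-12-14 to 1996-12-01 + 43 = 1997-01-13; 1997-01-16 is 3 days past the end of the window.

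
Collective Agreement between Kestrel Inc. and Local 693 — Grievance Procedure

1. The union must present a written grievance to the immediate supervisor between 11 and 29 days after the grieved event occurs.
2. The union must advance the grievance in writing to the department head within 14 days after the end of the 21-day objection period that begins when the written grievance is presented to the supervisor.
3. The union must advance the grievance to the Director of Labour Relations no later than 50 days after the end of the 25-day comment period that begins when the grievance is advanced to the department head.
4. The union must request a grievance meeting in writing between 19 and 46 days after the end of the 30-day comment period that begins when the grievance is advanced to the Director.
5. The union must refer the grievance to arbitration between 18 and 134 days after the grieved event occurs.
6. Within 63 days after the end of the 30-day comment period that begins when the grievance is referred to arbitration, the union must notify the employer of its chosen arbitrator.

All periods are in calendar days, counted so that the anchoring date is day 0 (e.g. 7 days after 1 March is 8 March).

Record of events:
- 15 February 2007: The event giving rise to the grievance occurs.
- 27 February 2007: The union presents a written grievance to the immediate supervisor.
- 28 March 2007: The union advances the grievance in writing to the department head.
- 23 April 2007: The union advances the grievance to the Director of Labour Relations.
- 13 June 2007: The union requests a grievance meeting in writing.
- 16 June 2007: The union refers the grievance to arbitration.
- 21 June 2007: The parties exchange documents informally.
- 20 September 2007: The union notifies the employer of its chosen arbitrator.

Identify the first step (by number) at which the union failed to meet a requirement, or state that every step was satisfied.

Step 6

(1) the permitted window runs from 15 February 2007 + 11 = 26 February 2007 to 15 February 2007 + 29 = 16 March 2007; 27 February 2007 falls inside that range.
(2) due by 20 March 2007 + 14 days = 3 April 2007; completed 28 March 2007, before the deadline.
(3) due by 22 April 2007 + 50 days = 11 June 2007; done 23 April 2007 — timely.
(4) the permitted window runs from 23 May 2007 + 19 = 11 June 2007 to 23 May 2007 + 46 = 8 July 2007; done 13 June 2007 — within the window.
(5) the permitted window runs from 15 February 2007 + 18 = 5 March 2007 to 15 February 2007 + 134 = 29 June 2007; done 16 June 2007, which is between those dates.
(6) due by 16 July 2007 + 63 days = 17 September 2007; 20 September 2007 misses that deadline by 3 days.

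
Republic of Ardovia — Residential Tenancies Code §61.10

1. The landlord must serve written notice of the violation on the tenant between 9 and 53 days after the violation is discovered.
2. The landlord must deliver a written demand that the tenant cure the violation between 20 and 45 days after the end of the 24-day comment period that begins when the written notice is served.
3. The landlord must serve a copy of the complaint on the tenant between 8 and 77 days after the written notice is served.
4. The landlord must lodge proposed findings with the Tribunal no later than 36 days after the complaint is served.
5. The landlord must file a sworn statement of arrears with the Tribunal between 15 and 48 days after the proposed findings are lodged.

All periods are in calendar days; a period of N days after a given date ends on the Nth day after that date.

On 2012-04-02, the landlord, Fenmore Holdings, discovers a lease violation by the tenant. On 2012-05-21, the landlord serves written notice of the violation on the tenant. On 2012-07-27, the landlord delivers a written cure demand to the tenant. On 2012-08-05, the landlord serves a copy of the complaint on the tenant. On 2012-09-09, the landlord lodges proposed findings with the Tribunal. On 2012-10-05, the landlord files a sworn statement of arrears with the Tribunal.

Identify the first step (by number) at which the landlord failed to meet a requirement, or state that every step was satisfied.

None — every step was satisfied

Step 1: the window is 9–53 days after 2012-04-02 (when the violation is discovered), so 2012-04-11 through 2012-05-25; done 2012-05-21 — within the window.
Step 2: the window is 20–45 days after 2012-06-14 (end of the 24-day comment period, which began when the written notice is served on 2012-05-21), so 2012-07-04 through 2012-07-29; 2012-07-27 falls inside that range.
Step 3: the window is 8–77 days after 2012-05-21 (when the written notice is served), so 2012-05-29 through 2012-08-06; done 2012-08-05, which is between those dates.
Step 4: 36 days after 2012-08-05 (when the complaint is served) is 2012-09-10; completed 2012-09-09, before the deadline.
Step 5: the window is 15–48 days after 2012-09-09 (when the proposed findings are lodged), so 2012-09-24 through 2012-10-27; done 2012-10-05, which is between those dates.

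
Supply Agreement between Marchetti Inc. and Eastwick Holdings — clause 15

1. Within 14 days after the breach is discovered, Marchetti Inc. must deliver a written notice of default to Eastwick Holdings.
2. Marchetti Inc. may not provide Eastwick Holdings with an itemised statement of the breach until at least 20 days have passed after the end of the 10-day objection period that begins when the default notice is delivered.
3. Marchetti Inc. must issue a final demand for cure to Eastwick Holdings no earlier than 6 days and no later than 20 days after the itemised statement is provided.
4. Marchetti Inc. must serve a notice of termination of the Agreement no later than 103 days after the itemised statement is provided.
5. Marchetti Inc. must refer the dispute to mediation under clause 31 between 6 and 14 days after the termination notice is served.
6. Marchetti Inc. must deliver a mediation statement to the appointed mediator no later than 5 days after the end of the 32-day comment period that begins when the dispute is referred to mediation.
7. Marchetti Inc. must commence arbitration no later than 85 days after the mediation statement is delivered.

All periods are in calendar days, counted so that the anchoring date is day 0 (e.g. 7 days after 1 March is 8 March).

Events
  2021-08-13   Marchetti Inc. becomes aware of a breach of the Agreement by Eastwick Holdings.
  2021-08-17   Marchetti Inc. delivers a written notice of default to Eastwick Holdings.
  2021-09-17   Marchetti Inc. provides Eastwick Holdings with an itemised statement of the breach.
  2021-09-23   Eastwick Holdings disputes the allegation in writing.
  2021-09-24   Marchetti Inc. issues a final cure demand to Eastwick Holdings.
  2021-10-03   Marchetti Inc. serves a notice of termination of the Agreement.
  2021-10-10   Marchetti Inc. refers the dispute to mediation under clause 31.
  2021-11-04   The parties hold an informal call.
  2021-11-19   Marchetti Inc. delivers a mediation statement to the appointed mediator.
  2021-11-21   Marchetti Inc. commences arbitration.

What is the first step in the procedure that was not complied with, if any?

Step 1 — counting 14 days from 2021-08-13 (when the breach is discovered) gives a deadline of 2021-08-27; done 2021-08-17 — timely.
Step 2 — must wait 20 days from 2021-08-27 (end of the 10-day objection period, which began when the default notice is delivered on 2021-08-17), so not before 2021-09-16; done 2021-09-17 — permitted.
Step 3 — 6 and 20 days from 2021-09-17 (when the itemised statement is provided) are 2021-09-23 and 2021-10-07 respectively; done 2021-09-24, which is between those dates.
Step 4 — counting 103 days from 2021-09-17 (when the itemised statement is provided) gives a deadline of 2021-12-29; done 2021-10-03 — timely.
Step 5 — 6 and 14 days from 2021-10-03 (when the termination notice is served) are 2021-10-09 and 2021-10-17 respectively; done 2021-10-10, which is between those dates.
Step 6 — counting 5 days from 2021-11-11 (end of the 32-day comment period, which began when the dispute is referred to mediation on 2021-10-10) gives a deadline of 2021-11-16; 2021-11-19 misses that deadline by 3 days.
No need to go further; step 6 was not satisfied.

Step 6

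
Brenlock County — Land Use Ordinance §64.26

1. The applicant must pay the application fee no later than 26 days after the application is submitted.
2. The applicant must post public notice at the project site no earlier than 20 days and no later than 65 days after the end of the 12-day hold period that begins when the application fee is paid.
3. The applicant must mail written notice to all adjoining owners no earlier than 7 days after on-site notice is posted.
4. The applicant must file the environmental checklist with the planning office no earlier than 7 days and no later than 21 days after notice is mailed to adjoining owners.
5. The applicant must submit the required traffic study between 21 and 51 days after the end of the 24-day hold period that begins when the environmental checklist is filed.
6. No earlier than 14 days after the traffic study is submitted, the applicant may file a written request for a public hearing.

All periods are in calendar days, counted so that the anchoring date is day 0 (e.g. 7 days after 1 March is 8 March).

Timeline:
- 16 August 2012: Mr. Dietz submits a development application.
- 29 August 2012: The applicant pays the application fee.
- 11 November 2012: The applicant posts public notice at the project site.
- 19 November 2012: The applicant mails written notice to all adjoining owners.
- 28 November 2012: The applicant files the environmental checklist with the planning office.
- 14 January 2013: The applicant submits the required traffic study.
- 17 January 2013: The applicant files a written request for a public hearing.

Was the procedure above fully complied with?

No

Step 1: 26 days after 16 August 2012 (when the application is submitted) is 11 September 2012; done 29 August 2012 — timely.
Step 2: the window is 20–65 days after 10 September 2012 (end of the 12-day hold period, which began when the application fee is paid on 29 August 2012), so 30 September 2012 through 14 November 2012; done 11 November 2012, which is between those dates.
Step 3: the earliest permitted date is 7 days after 11 November 2012 (when on-site notice is posted), i.e. 18 November 2012; done 19 November 2012, after the minimum wait.
Step 4: the window is 7–21 days after 19 November 2012 (when notice is mailed to adjoining owners), so 26 November 2012 through 10 December 2012; done 28 November 2012, which is between those dates.
Step 5: the window is 21–51 days after 22 December 2012 (end of the 24-day hold period, which began when the environmental checklist is filed on 28 November 2012), so 12 January 2013 through 11 February 2013; done 14 January 2013 — within the window.
Step 6: the earliest permitted date is 14 days after 14 January 2013 (when the traffic study is submitted), i.e. 28 January 2013; acted on 17 January 2013, 11 days prematurely.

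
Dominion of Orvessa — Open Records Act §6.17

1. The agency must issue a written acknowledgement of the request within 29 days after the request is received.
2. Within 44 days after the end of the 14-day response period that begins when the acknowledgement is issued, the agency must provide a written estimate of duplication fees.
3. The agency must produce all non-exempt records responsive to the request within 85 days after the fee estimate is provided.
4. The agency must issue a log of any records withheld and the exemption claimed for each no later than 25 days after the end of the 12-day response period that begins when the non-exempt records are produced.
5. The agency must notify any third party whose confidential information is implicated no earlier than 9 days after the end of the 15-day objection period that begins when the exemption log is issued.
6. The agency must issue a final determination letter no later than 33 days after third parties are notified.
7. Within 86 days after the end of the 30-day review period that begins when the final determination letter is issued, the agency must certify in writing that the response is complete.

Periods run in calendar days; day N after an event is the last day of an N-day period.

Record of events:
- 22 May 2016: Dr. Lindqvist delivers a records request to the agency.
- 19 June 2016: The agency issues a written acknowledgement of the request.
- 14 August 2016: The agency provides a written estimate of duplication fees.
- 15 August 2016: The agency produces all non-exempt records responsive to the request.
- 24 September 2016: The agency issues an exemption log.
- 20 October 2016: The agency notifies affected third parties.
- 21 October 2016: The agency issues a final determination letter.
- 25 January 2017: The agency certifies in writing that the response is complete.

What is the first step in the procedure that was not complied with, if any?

(1) due by 22 May 2016 + 29 days = 20 June 2016; completed 19 June 2016, before the deadline.
(2) due by 3 July 2016 + 44 days = 16 August 2016; completed 14 August 2016, before the deadline.
(3) due by 14 August 2016 + 85 days = 7 November 2016; completed 15 August 2016, before the deadline.
(4) due by 27 August 2016 + 25 days = 21 September 2016; done 24 September 2016 — 3 days late.

Step 4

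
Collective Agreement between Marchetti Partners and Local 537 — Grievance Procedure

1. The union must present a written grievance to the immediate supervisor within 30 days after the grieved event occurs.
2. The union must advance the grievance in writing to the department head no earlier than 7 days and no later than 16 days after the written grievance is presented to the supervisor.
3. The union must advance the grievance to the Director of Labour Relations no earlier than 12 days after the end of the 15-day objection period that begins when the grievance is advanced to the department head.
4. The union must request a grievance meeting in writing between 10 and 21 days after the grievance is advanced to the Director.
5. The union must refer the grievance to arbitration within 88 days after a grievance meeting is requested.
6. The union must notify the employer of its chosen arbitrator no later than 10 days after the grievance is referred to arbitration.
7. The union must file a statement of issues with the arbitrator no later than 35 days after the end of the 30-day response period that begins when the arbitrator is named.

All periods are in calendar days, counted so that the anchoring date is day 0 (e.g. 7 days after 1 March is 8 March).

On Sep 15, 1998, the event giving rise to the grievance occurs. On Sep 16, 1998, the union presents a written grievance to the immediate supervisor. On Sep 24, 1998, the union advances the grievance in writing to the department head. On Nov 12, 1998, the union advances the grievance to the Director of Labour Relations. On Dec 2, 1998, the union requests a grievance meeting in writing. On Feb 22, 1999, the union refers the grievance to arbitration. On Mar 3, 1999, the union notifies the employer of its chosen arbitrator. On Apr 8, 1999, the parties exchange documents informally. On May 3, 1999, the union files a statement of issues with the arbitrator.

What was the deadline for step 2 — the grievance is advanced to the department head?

Oct 2, 1998

Step 2 runs from Sep 16, 1998, when the written grievance is presented to the supervisor. The window is 7–16 days after Sep 16, 1998; it closes on Oct 2, 1998.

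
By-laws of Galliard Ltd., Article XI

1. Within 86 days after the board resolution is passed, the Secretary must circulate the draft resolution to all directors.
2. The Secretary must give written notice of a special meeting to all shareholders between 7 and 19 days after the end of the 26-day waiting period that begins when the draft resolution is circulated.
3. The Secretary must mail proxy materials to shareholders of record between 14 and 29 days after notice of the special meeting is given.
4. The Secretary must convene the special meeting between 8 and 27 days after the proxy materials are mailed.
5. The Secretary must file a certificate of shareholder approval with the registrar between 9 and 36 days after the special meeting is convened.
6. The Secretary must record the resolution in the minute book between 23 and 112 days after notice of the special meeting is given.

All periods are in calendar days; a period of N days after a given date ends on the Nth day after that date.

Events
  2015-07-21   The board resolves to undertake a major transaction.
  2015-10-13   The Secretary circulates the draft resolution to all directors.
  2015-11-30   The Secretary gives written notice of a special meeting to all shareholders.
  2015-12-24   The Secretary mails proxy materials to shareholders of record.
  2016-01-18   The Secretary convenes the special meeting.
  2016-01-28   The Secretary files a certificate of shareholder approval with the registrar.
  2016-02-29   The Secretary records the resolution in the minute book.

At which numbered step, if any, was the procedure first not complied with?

Step 2

(1) due by 2015-07-21 + 86 days = 2015-10-15; 2015-10-13 is within that limit.
(2) the permitted window runs from 2015-11-08 + 7 = 2015-11-15 to 2015-11-08 + 19 = 2015-11-27; done 2015-11-30 — 3 days after the window closed.
The procedure was therefore not followed at step 2.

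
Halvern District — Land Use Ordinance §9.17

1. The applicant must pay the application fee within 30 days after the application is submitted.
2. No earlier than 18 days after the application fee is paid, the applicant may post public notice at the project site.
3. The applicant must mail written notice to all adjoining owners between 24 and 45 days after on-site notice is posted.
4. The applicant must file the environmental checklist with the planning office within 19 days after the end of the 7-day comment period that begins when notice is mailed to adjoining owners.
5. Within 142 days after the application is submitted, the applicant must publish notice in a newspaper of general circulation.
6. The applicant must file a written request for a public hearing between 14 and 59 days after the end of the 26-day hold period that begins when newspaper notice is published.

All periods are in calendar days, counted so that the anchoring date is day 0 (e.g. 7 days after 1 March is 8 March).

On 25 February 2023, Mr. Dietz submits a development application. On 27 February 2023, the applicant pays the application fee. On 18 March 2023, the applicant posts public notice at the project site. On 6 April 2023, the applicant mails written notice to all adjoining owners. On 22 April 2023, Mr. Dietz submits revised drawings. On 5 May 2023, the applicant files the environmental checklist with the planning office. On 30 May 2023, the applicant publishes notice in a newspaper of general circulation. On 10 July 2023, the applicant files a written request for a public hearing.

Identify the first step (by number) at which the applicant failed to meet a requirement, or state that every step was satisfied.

Step 1 — counting 30 days from 25 February 2023 (when the application is submitted) gives a deadline of 27 March 2023; completed 27 February 2023, before the deadline.
Step 2 — must wait 18 days from 27 February 2023 (when the application fee is paid), so not before 17 March 2023; done 18 March 2023 — permitted.
Step 3 — 24 and 45 days from 18 March 2023 (when on-site notice is posted) are 11 April 2023 and 2 May 2023 respectively; 6 April 2023 is 5 days too early.
The analysis stops there.

Step 3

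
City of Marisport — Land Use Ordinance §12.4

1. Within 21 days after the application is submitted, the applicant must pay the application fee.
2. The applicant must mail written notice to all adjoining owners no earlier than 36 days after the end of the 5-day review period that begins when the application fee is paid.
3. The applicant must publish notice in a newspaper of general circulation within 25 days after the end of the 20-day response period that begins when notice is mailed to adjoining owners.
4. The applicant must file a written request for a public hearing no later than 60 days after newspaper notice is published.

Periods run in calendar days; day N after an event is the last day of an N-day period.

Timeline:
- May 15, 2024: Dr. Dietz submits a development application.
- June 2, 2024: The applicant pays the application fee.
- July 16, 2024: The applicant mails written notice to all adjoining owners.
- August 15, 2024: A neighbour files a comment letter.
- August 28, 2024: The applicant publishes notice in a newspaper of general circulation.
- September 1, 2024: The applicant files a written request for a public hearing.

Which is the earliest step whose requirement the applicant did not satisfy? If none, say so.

Step 1 — counting 21 days from May 15, 2024 (when the application is submitted) gives a deadline of June 5, 2024; completed June 2, 2024, before the deadline.
Step 2 — must wait 36 days from June 7, 2024 (end of the 5-day review period, which began when the application fee is paid on June 2, 2024), so not before July 13, 2024; July 16, 2024 is on or after that date.
Step 3 — counting 25 days from August 5, 2024 (end of the 20-day response period, which began when notice is mailed to adjoining owners on July 16, 2024) gives a deadline of August 30, 2024; completed August 28, 2024, before the deadline.
Step 4 — counting 60 days from August 28, 2024 (when newspaper notice is published) gives a deadline of October 27, 2024; done September 1, 2024 — timely.

None — every step was satisfied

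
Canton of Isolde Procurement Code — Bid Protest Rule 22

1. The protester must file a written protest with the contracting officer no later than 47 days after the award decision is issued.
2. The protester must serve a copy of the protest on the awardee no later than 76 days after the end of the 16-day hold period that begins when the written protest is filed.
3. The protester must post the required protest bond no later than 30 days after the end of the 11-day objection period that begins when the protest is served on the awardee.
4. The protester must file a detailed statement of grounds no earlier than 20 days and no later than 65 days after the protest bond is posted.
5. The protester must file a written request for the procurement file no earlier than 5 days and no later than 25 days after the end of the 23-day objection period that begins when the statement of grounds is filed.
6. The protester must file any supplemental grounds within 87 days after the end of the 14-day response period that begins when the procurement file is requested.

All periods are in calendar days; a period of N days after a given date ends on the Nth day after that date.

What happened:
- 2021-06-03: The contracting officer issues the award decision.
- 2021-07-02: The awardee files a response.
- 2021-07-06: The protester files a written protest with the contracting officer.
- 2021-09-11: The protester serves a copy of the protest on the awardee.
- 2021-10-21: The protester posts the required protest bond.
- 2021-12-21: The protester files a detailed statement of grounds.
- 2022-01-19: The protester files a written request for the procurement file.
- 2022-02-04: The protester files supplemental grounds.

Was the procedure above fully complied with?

Step 1 — counting 47 days from 2021-06-03 (when the award decision is issued) gives a deadline of 2021-07-20; 2021-07-06 is within that limit.
Step 2 — counting 76 days from 2021-07-22 (end of the 16-day hold period, which began when the written protest is filed on 2021-07-06) gives a deadline of 2021-10-06; 2021-09-11 is within that limit.
Step 3 — counting 30 days from 2021-09-22 (end of the 11-day objection period, which began when the protest is served on the awardee on 2021-09-11) gives a deadline of 2021-10-22; 2021-10-21 is within that limit.
Step 4 — 20 and 65 days from 2021-10-21 (when the protest bond is posted) are 2021-11-10 and 2021-12-25 respectively; done 2021-12-21, which is between those dates.
Step 5 — 5 and 25 days from 2022-01-13 (end of the 23-day objection period, which began when the statement of grounds is filed on 2021-12-21) are 2022-01-18 and 2022-02-07 respectively; 2022-01-19 falls inside that range.
Step 6 — counting 87 days from 2022-02-02 (end of the 14-day response period, which began when the procurement file is requested on 2022-01-19) gives a deadline of 2022-04-30; done 2022-02-04 — timely.

Yes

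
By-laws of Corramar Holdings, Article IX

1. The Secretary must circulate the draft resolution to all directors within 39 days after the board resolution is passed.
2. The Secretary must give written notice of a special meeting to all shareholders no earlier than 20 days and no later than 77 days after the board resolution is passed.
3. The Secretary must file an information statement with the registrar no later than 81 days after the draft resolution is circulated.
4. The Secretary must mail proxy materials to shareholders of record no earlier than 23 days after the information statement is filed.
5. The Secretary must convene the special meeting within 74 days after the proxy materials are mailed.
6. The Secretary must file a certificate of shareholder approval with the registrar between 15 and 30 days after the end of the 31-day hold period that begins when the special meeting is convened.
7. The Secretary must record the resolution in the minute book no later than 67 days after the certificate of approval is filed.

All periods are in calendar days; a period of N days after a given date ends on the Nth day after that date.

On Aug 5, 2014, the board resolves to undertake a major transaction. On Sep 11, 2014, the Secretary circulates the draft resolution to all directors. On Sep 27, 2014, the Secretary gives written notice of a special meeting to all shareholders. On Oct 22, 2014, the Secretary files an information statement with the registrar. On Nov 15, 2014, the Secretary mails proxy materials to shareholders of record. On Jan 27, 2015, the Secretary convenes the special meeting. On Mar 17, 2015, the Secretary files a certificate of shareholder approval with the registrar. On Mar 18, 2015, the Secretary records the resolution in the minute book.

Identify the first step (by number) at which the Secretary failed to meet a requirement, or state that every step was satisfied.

Step 1 — counting 39 days from Aug 5, 2014 (when the board resolution is passed) gives a deadline of Sep 13, 2014; done Sep 11, 2014 — timely.
Step 2 — 20 and 77 days from Aug 5, 2014 (when the board resolution is passed) are Aug 25, 2014 and Oct 21, 2014 respectively; done Sep 27, 2014, which is between those dates.
Step 3 — counting 81 days from Sep 11, 2014 (when the draft resolution is circulated) gives a deadline of Dec 1, 2014; completed Oct 22, 2014, before the deadline.
Step 4 — must wait 23 days from Oct 22, 2014 (when the information statement is filed), so not before Nov 14, 2014; done Nov 15, 2014 — permitted.
Step 5 — counting 74 days from Nov 15, 2014 (when the proxy materials are mailed) gives a deadline of Jan 28, 2015; done Jan 27, 2015 — timely.
Step 6 — 15 and 30 days from Feb 27, 2015 (end of the 31-day hold period, which began when the special meeting is convened on Jan 27, 2015) are Mar 14, 2015 and Mar 29, 2015 respectively; Mar 17, 2015 falls inside that range.
Step 7 — counting 67 days from Mar 17, 2015 (when the certificate of approval is filed) gives a deadline of May 23, 2015; completed Mar 18, 2015, before the deadline.

None — every step was satisfied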